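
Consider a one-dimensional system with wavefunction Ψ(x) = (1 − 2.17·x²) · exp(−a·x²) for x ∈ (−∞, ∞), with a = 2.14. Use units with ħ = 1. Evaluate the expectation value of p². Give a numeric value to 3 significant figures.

6.11

p² Ψ = −ħ² d²Ψ/dx²; ⟨p²⟩ = −ħ² ∫ Ψ*·Ψ'' dx / ∫|Ψ|² dx.
Expand each integrand as polynomial × e^(−2ax²) and use ∫x^(2j)·e^(−2ax²) dx = (2j−1)!!/(4a)^j · √(π/(2a)), odd powers → 0; here √(π/(2a)) = 0.85675. Differentiate with the product rule, d/dx e^(−ax²) = −2ax·e^(−ax²).
State is unnormalized: ∫|Ψ|² dx = 0.58754, and ∫Ψ*·(−ħ² Ψ'') dx = 3.5878, so ⟨p²⟩ = 3.5878 / 0.58754.
⟨p²⟩ = 6.1064.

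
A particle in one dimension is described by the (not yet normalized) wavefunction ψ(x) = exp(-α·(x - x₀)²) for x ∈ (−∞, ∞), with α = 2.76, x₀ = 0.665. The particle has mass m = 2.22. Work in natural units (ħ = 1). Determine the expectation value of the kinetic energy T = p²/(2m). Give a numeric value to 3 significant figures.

0.622

T = −(ħ²/2m) d²/dx², so ⟨T⟩ = −(ħ²/2m) ∫ ψ*·ψ'' dx / ∫|ψ|² dx; with m = 2.22.
Gaussian moments (u = x − x₀): ∫u^(2j)·e^(−2αu²) du = (2j−1)!!/(4α)^j · √(π/(2α)), odd powers integrate to 0; here √(π/(2α)) = 0.75441. Derivatives: d/dx e^(−αu²) = −2αu·e^(−αu²), d²/dx² e^(−αu²) = (4α²u² − 2α)·e^(−αu²).
State is unnormalized: ∫|ψ|² dx = 0.75441, and ∫ψ*·(−ħ²/2m · ψ'') dx = 0.46896, so ⟨T⟩ = 0.46896 / 0.75441.
⟨T⟩ = 0.62162.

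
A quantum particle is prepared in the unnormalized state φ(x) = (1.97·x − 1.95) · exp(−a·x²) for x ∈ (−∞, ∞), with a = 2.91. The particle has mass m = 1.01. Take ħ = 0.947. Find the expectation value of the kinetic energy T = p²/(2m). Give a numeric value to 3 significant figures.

T = −(ħ²/2m) d²/dx², so ⟨T⟩ = −(ħ²/2m) ∫ φ*·φ'' dx / ∫|φ|² dx; with m = 1.01.
Expand each integrand as polynomial × e^(−2ax²) and use ∫x^(2j)·e^(−2ax²) dx = (2j−1)!!/(4a)^j · √(π/(2a)), odd powers → 0; here √(π/(2a)) = 0.73471. Differentiate with the product rule, d/dx e^(−ax²) = −2ax·e^(−ax²).
State is unnormalized: ∫|φ|² dx = 3.0387, and ∫φ*·(−ħ²/2m · φ'') dx = 4.5587, so ⟨T⟩ = 4.5587 / 3.0387.
⟨T⟩ = 1.5002.

1.50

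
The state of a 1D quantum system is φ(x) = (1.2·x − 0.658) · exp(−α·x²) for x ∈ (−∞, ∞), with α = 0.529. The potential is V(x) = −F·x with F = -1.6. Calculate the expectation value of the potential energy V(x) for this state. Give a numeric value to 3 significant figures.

⟨V⟩ = ∫ V(x)·|φ|² dx / ∫|φ|² dx.
Expand each integrand as polynomial × e^(−2αx²) and use ∫x^(2j)·e^(−2αx²) dx = (2j−1)!!/(4α)^j · √(π/(2α)), odd powers → 0; here √(π/(2α)) = 1.7232.
State is unnormalized: ∫|φ|² dx = 1.9188, and ∫φ*·V(x)·φ dx = -2.0577, so ⟨V⟩ = -2.0577 / 1.9188.
⟨V⟩ = -1.0724.

-1.07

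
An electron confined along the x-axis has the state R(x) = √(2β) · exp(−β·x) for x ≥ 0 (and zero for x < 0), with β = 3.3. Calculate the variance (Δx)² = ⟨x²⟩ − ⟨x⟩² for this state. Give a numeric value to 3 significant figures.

0.0230

Compute ⟨x⟩ and ⟨x²⟩ separately, then (Δx)² = ⟨x²⟩ − ⟨x⟩².
Every integrand reduces to terms xʲ·e^(−2βx) on [0, ∞); use ∫₀^∞ xʲ·e^(−2βx) dx = j!/(2β)^(j+1).
⟨x⟩ = 0.15152 and ⟨x²⟩ = 0.045914.
(Δx)² = 0.045914 − (0.15152)² = 0.022957.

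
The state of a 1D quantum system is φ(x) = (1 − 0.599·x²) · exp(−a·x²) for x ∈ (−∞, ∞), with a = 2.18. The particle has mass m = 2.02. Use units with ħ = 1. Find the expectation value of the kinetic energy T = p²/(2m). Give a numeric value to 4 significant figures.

T = −(ħ²/2m) d²/dx², so ⟨T⟩ = −(ħ²/2m) ∫ φ*·φ'' dx / ∫|φ|² dx; with m = 2.02.
Expand each integrand as polynomial × e^(−2ax²) and use ∫x^(2j)·e^(−2ax²) dx = (2j−1)!!/(4a)^j · √(π/(2a)), odd powers → 0; here √(π/(2a)) = 0.84885. Differentiate with the product rule, d/dx e^(−ax²) = −2ax·e^(−ax²).
State is unnormalized: ∫|φ|² dx = 0.74425, and ∫φ*·(−ħ²/2m · φ'') dx = 0.53610, so ⟨T⟩ = 0.53610 / 0.74425.
⟨T⟩ = 0.72033.

0.7203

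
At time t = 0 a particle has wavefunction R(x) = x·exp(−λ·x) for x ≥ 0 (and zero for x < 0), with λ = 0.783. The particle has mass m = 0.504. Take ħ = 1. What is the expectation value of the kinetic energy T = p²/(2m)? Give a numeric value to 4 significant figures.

T = −(ħ²/2m) d²/dx², so ⟨T⟩ = −(ħ²/2m) ∫ R*·R'' dx / ∫|R|² dx; with m = 0.504.
Differentiate x·exp(−λ·x) with the product rule; every integrand then reduces to terms xʲ·e^(−2λx) on [0, ∞), with ∫₀^∞ xʲ·e^(−2λx) dx = j!/(2λ)^(j+1).
State is unnormalized: ∫|R|² dx = 0.52078, and ∫R*·(−ħ²/2m · R'') dx = 0.31675, so ⟨T⟩ = 0.31675 / 0.52078.
⟨T⟩ = 0.60822.

0.6082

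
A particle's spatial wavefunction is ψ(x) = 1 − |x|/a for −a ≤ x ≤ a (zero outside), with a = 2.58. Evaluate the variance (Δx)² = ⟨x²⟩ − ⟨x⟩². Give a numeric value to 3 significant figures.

0.666

Compute ⟨x⟩ and ⟨x²⟩ separately, then (Δx)² = ⟨x²⟩ − ⟨x⟩².
ψ is even, so ∫ over [−a, a] = 2∫₀ᵃ with ψ = 1 − x/a there: ∫₀ᵃ (1 − x/a)² dx = a/3, ∫₀ᵃ x²(1 − x/a)² dx = a³/30, ∫₀ᵃ x⁴(1 − x/a)² dx = a⁵/105.
Normalization: ∫|ψ|² dx = 1.7200.
⟨x⟩ = 0.0000 and ⟨x²⟩ = 0.66564.
(Δx)² = 0.66564 − (0.0000)² = 0.66564.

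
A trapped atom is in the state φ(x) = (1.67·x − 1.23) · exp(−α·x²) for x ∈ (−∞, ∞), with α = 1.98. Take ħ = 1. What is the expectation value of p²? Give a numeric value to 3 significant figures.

p² φ = −ħ² d²φ/dx²; ⟨p²⟩ = −ħ² ∫ φ*·φ'' dx / ∫|φ|² dx.
Expand each integrand as polynomial × e^(−2αx²) and use ∫x^(2j)·e^(−2αx²) dx = (2j−1)!!/(4α)^j · √(π/(2α)), odd powers → 0; here √(π/(2α)) = 0.89069. Differentiate with the product rule, d/dx e^(−αx²) = −2αx·e^(−αx²).
State is unnormalized: ∫|φ|² dx = 1.6612, and ∫φ*·(−ħ² φ'') dx = 4.5311, so ⟨p²⟩ = 4.5311 / 1.6612.
⟨p²⟩ = 2.7277.

2.73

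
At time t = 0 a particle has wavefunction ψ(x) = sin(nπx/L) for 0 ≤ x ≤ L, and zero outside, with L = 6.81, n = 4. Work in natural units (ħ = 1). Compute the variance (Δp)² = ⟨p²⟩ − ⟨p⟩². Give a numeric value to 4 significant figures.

3.405

Compute ⟨p⟩ and ⟨p²⟩ separately; (Δp)² = ⟨p²⟩ − ⟨p⟩².
d/dx sin(nπx/L) = (nπ/L)·cos(nπx/L) and d²/dx² sin(nπx/L) = −(nπ/L)²·sin(nπx/L); on 0 ≤ x ≤ L, ∫sin²(nπx/L) dx = L/2 and ∫sin(nπx/L)·cos(nπx/L) dx = 0.
Normalization: ∫|ψ|² dx = 3.4050.
⟨p⟩ = 0.0000 and ⟨p²⟩ = 3.4051.
(Δp)² = 3.4051 − (0.0000)² = 3.4051.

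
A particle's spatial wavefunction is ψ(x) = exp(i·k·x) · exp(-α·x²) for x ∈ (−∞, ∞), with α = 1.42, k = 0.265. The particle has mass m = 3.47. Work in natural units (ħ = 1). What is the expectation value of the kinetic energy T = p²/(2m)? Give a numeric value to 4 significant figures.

0.2147

T = −(ħ²/2m) d²/dx², so ⟨T⟩ = −(ħ²/2m) ∫ ψ*·ψ'' dx / ∫|ψ|² dx; with m = 3.47.
Gaussian moments: ∫x^(2j)·e^(−2αx²) dx = (2j−1)!!/(4α)^j · √(π/(2α)), odd powers integrate to 0; here √(π/(2α)) = 1.0518. Derivatives: ψ′ = (ik − 2αx)·ψ, ψ″ = ((ik − 2αx)² − 2α)·ψ; the odd-in-x pieces drop out.
State is unnormalized: ∫|ψ|² dx = 1.0518, and ∫ψ*·(−ħ²/2m · ψ'') dx = 0.22584, so ⟨T⟩ = 0.22584 / 1.0518.
⟨T⟩ = 0.21473.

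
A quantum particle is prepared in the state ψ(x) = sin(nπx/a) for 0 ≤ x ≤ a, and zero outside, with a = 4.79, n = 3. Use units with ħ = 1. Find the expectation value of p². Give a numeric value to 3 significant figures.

p² ψ = −ħ² d²ψ/dx²; ⟨p²⟩ = −ħ² ∫ ψ*·ψ'' dx / ∫|ψ|² dx.
d/dx sin(nπx/a) = (nπ/a)·cos(nπx/a) and d²/dx² sin(nπx/a) = −(nπ/a)²·sin(nπx/a); on 0 ≤ x ≤ a, ∫sin²(nπx/a) dx = a/2 and ∫sin(nπx/a)·cos(nπx/a) dx = 0.
State is unnormalized: ∫|ψ|² dx = 2.3950, and ∫ψ*·(−ħ² ψ'') dx = 9.2721, so ⟨p²⟩ = 9.2721 / 2.3950.
⟨p²⟩ = 3.8714.

3.87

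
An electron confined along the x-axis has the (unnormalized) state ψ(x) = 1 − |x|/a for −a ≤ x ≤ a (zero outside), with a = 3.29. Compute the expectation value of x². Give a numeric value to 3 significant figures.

⟨x²⟩ = ∫ x²·|ψ|² dx / ∫|ψ|² dx (integrals over the domain).
ψ is even, so ∫ over [−a, a] = 2∫₀ᵃ with ψ = 1 − x/a there: ∫₀ᵃ (1 − x/a)² dx = a/3, ∫₀ᵃ x²(1 − x/a)² dx = a³/30, ∫₀ᵃ x⁴(1 − x/a)² dx = a⁵/105.
State is unnormalized: ∫|ψ|² dx = 2.1933, and ∫ψ*·x²·ψ dx = 2.3741, so ⟨x²⟩ = 2.3741 / 2.1933.
⟨x²⟩ = 1.0824.

1.08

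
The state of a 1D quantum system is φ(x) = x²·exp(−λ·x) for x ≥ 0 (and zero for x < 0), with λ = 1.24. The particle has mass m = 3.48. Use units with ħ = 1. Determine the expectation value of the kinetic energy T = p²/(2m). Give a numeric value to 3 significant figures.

0.0736

T = −(ħ²/2m) d²/dx², so ⟨T⟩ = −(ħ²/2m) ∫ φ*·φ'' dx / ∫|φ|² dx; with m = 3.48.
Differentiate x²·exp(−λ·x) with the product rule; every integrand then reduces to terms xʲ·e^(−2λx) on [0, ∞), with ∫₀^∞ xʲ·e^(−2λx) dx = j!/(2λ)^(j+1).
State is unnormalized: ∫|φ|² dx = 0.25583, and ∫φ*·(−ħ²/2m · φ'') dx = 0.018839, so ⟨T⟩ = 0.018839 / 0.25583.
⟨T⟩ = 0.073640.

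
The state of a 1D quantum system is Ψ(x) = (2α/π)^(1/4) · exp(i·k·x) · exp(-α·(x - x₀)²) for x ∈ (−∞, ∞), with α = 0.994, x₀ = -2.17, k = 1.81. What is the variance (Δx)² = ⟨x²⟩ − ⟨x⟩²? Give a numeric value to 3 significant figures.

0.252

Compute ⟨x⟩ and ⟨x²⟩ separately, then (Δx)² = ⟨x²⟩ − ⟨x⟩².
Gaussian moments (u = x − x₀): ∫u^(2j)·e^(−2αu²) du = (2j−1)!!/(4α)^j · √(π/(2α)), odd powers integrate to 0; here √(π/(2α)) = 1.2571.
⟨x⟩ = -2.1700 and ⟨x²⟩ = 4.9604.
(Δx)² = 4.9604 − (-2.1700)² = 0.25151.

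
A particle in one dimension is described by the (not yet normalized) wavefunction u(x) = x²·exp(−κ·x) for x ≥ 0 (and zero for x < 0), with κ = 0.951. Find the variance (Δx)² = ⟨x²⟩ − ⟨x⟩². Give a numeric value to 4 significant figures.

1.382

Compute ⟨x⟩ and ⟨x²⟩ separately, then (Δx)² = ⟨x²⟩ − ⟨x⟩².
Every integrand reduces to terms xʲ·e^(−2κx) on [0, ∞); use ∫₀^∞ xʲ·e^(−2κx) dx = j!/(2κ)^(j+1).
Normalization: ∫|u|² dx = 0.96418.
⟨x⟩ = 2.6288 and ⟨x²⟩ = 8.2928.
(Δx)² = 8.2928 − (2.6288)² = 1.3821.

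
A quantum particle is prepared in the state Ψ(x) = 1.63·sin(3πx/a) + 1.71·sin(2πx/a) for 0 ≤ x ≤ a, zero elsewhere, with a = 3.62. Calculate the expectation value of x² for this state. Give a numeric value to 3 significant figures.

1.70

⟨x²⟩ = ∫ x²·|Ψ|² dx / ∫|Ψ|² dx (integrals over the domain).
On 0 ≤ x ≤ a (j ≠ l): ∫sin²(jπx/a) dx = a/2, ∫sin(jπx/a)·sin(lπx/a) dx = 0; diagonal moments ∫x·sin²(jπx/a) dx = a²/4, ∫x²·sin²(jπx/a) dx = a³·(1/6 − 1/(4j²π²)); cross terms ∫x·sin(jπx/a)·sin(lπx/a) dx = 0 for j + l even and −4jla²/(π²(j² − l²)²) for j + l odd, ∫x²·sin(jπx/a)·sin(lπx/a) dx = (−1)^(j+l)·4jla³/(π²(j² − l²)²); higher powers the same way via product-to-sum and parts.
State is unnormalized: ∫|Ψ|² dx = 10.102, and ∫Ψ*·x²·Ψ dx = 17.170, so ⟨x²⟩ = 17.170 / 10.102.
⟨x²⟩ = 1.6997.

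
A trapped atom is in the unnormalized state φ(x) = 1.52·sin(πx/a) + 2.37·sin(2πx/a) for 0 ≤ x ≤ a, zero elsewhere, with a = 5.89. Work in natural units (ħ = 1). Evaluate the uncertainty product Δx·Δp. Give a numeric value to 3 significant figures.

Δx = √(⟨x²⟩−⟨x⟩²), Δp = √(⟨p²⟩−⟨p⟩²).
On 0 ≤ x ≤ a (j ≠ l): ∫sin²(jπx/a) dx = a/2, ∫sin(jπx/a)·sin(lπx/a) dx = 0; diagonal moments ∫x·sin²(jπx/a) dx = a²/4, ∫x²·sin²(jπx/a) dx = a³·(1/6 − 1/(4j²π²)); cross terms ∫x·sin(jπx/a)·sin(lπx/a) dx = 0 for j + l even and −4jla²/(π²(j² − l²)²) for j + l odd, ∫x²·sin(jπx/a)·sin(lπx/a) dx = (−1)^(j+l)·4jla³/(π²(j² − l²)²); higher powers the same way via product-to-sum and parts. d²/dx² sin(jπx/a) = −(jπ/a)²·sin(jπx/a); on 0 ≤ x ≤ a, ∫sin²(jπx/a) dx = a/2 and ∫sin(jπx/a)·sin(lπx/a) dx = 0 for j ≠ l, so only diagonal terms survive in ∫|φ|² and ∫φ·φ″; ∫φ·φ′ dx = [φ²/2] between the walls = 0.
Normalization: ∫|φ|² dx = 23.346.
⟨x⟩ = 1.9807, ⟨x²⟩ = 5.0610 ⇒ Δx = 1.0666.
⟨p⟩ = 0.0000, ⟨p²⟩ = 0.88922 ⇒ Δp = 0.94299.
Δx·Δp = 1.0058.

1.01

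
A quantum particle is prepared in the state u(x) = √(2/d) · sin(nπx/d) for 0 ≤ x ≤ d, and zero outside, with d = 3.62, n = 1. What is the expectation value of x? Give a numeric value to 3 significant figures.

⟨x⟩ = ∫ x·|u|² dx (integrals over the domain).
With sin²θ = (1 − cos2θ)/2 on 0 ≤ x ≤ d: ∫sin²(nπx/d) dx = d/2, ∫x·sin²(nπx/d) dx = d²/4, ∫x²·sin²(nπx/d) dx = d³·(1/6 − 1/(4n²π²)); higher powers xᵏ the same way, integrating xᵏ·cos(2nπx/d) by parts.
⟨x⟩ = 1.8100.

1.81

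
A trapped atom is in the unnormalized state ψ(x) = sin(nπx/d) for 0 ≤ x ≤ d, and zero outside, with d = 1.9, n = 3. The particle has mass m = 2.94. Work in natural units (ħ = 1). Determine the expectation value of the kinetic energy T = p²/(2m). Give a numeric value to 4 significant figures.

T = −(ħ²/2m) d²/dx², so ⟨T⟩ = −(ħ²/2m) ∫ ψ*·ψ'' dx / ∫|ψ|² dx; with m = 2.94.
d/dx sin(nπx/d) = (nπ/d)·cos(nπx/d) and d²/dx² sin(nπx/d) = −(nπ/d)²·sin(nπx/d); on 0 ≤ x ≤ d, ∫sin²(nπx/d) dx = d/2 and ∫sin(nπx/d)·cos(nπx/d) dx = 0.
State is unnormalized: ∫|ψ|² dx = 0.95000, and ∫ψ*·(−ħ²/2m · ψ'') dx = 3.9754, so ⟨T⟩ = 3.9754 / 0.95000.
⟨T⟩ = 4.1846.

4.185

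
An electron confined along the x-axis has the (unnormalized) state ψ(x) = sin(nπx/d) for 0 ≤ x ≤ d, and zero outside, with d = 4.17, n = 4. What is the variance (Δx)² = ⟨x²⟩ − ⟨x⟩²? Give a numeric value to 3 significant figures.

1.39

Compute ⟨x⟩ and ⟨x²⟩ separately, then (Δx)² = ⟨x²⟩ − ⟨x⟩².
With sin²θ = (1 − cos2θ)/2 on 0 ≤ x ≤ d: ∫sin²(nπx/d) dx = d/2, ∫x·sin²(nπx/d) dx = d²/4, ∫x²·sin²(nπx/d) dx = d³·(1/6 − 1/(4n²π²)); higher powers xᵏ the same way, integrating xᵏ·cos(2nπx/d) by parts.
Normalization: ∫|ψ|² dx = 2.0850.
⟨x⟩ = 2.0850 and ⟨x²⟩ = 5.7412.
(Δx)² = 5.7412 − (2.0850)² = 1.3940.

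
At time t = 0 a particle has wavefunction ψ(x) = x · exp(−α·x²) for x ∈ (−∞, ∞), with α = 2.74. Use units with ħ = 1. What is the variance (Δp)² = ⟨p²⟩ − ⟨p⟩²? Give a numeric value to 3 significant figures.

Compute ⟨p⟩ and ⟨p²⟩ separately; (Δp)² = ⟨p²⟩ − ⟨p⟩².
Expand each integrand as polynomial × e^(−2αx²) and use ∫x^(2j)·e^(−2αx²) dx = (2j−1)!!/(4α)^j · √(π/(2α)), odd powers → 0; here √(π/(2α)) = 0.75715. Differentiate with the product rule, d/dx e^(−αx²) = −2αx·e^(−αx²).
Normalization: ∫|ψ|² dx = 0.069083.
⟨p⟩ = 0.0000 and ⟨p²⟩ = 8.2200.
(Δp)² = 8.2200 − (0.0000)² = 8.2200.

8.22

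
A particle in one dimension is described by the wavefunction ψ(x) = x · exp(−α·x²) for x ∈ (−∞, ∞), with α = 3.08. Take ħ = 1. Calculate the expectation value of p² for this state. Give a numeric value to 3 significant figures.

p² ψ = −ħ² d²ψ/dx²; ⟨p²⟩ = −ħ² ∫ ψ*·ψ'' dx / ∫|ψ|² dx.
Expand each integrand as polynomial × e^(−2αx²) and use ∫x^(2j)·e^(−2αx²) dx = (2j−1)!!/(4α)^j · √(π/(2α)), odd powers → 0; here √(π/(2α)) = 0.71414. Differentiate with the product rule, d/dx e^(−αx²) = −2αx·e^(−αx²).
State is unnormalized: ∫|ψ|² dx = 0.057966, and ∫ψ*·(−ħ² ψ'') dx = 0.53561, so ⟨p²⟩ = 0.53561 / 0.057966.
⟨p²⟩ = 9.2400.

9.24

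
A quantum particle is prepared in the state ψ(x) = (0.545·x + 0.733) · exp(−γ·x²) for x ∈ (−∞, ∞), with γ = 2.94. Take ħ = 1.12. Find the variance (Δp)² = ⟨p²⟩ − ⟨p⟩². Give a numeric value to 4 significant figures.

4.019

Compute ⟨p⟩ and ⟨p²⟩ separately; (Δp)² = ⟨p²⟩ − ⟨p⟩².
Expand each integrand as polynomial × e^(−2γx²) and use ∫x^(2j)·e^(−2γx²) dx = (2j−1)!!/(4γ)^j · √(π/(2γ)), odd powers → 0; here √(π/(2γ)) = 0.73095. Differentiate with the product rule, d/dx e^(−γx²) = −2γx·e^(−γx²).
Normalization: ∫|ψ|² dx = 0.41119.
⟨p⟩ = 0.0000 and ⟨p²⟩ = 4.0191.
(Δp)² = 4.0191 − (0.0000)² = 4.0191.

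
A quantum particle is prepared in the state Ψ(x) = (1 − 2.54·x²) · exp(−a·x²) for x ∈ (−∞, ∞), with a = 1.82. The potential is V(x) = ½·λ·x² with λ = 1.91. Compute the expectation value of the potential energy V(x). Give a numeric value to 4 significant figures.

⟨V⟩ = ∫ V(x)·|Ψ|² dx / ∫|Ψ|² dx.
Expand each integrand as polynomial × e^(−2ax²) and use ∫x^(2j)·e^(−2ax²) dx = (2j−1)!!/(4a)^j · √(π/(2a)), odd powers → 0; here √(π/(2a)) = 0.92902.
State is unnormalized: ∫|Ψ|² dx = 0.62002, and ∫Ψ*·V(x)·Ψ dx = 0.089279, so ⟨V⟩ = 0.089279 / 0.62002.
⟨V⟩ = 0.14399.

0.1440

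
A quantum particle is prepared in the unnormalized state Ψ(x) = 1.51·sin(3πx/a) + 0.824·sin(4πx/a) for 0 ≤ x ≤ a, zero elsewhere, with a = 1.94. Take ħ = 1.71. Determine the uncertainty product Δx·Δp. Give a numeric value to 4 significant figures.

3.928

Δx = √(⟨x²⟩−⟨x⟩²), Δp = √(⟨p²⟩−⟨p⟩²).
On 0 ≤ x ≤ a (j ≠ l): ∫sin²(jπx/a) dx = a/2, ∫sin(jπx/a)·sin(lπx/a) dx = 0; diagonal moments ∫x·sin²(jπx/a) dx = a²/4, ∫x²·sin²(jπx/a) dx = a³·(1/6 − 1/(4j²π²)); cross terms ∫x·sin(jπx/a)·sin(lπx/a) dx = 0 for j + l even and −4jla²/(π²(j² − l²)²) for j + l odd, ∫x²·sin(jπx/a)·sin(lπx/a) dx = (−1)^(j+l)·4jla³/(π²(j² − l²)²); higher powers the same way via product-to-sum and parts. d²/dx² sin(jπx/a) = −(jπ/a)²·sin(jπx/a); on 0 ≤ x ≤ a, ∫sin²(jπx/a) dx = a/2 and ∫sin(jπx/a)·sin(lπx/a) dx = 0 for j ≠ l, so only diagonal terms survive in ∫|Ψ|² and ∫Ψ·Ψ″; ∫Ψ·Ψ′ dx = [Ψ²/2] between the walls = 0.
Normalization: ∫|Ψ|² dx = 2.8703.
⟨x⟩ = 0.64614, ⟨x²⟩ = 0.60719 ⇒ Δx = 0.43553.
⟨p⟩ = 0.0000, ⟨p²⟩ = 81.329 ⇒ Δp = 9.0183.
Δx·Δp = 3.9278.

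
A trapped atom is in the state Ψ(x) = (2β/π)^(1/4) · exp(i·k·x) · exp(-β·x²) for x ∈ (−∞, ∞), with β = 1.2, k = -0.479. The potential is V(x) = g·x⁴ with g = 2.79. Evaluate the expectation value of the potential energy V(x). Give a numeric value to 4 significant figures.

⟨V⟩ = ∫ V(x)·|Ψ|² dx.
Gaussian moments: ∫x^(2j)·e^(−2βx²) dx = (2j−1)!!/(4β)^j · √(π/(2β)), odd powers integrate to 0; here √(π/(2β)) = 1.1441.
⟨V⟩ = 0.36328.

0.3633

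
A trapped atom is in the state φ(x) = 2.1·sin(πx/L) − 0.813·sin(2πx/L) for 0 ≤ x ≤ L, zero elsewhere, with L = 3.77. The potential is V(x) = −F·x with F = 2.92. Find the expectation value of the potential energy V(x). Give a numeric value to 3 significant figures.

⟨V⟩ = ∫ V(x)·|φ|² dx / ∫|φ|² dx.
On 0 ≤ x ≤ L (j ≠ l): ∫sin²(jπx/L) dx = L/2, ∫sin(jπx/L)·sin(lπx/L) dx = 0; diagonal moments ∫x·sin²(jπx/L) dx = L²/4, ∫x²·sin²(jπx/L) dx = L³·(1/6 − 1/(4j²π²)); cross terms ∫x·sin(jπx/L)·sin(lπx/L) dx = 0 for j + l even and −4jlL²/(π²(j² − l²)²) for j + l odd, ∫x²·sin(jπx/L)·sin(lπx/L) dx = (−1)^(j+l)·4jlL³/(π²(j² − l²)²); higher powers the same way via product-to-sum and parts.
State is unnormalized: ∫|φ|² dx = 9.5588, and ∫φ*·V(x)·φ dx = -65.376, so ⟨V⟩ = -65.376 / 9.5588.
⟨V⟩ = -6.8394.

-6.84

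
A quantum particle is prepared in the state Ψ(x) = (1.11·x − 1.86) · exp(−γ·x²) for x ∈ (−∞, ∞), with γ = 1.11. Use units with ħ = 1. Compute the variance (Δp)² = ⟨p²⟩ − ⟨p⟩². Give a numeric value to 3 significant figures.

1.27

Compute ⟨p⟩ and ⟨p²⟩ separately; (Δp)² = ⟨p²⟩ − ⟨p⟩².
Expand each integrand as polynomial × e^(−2γx²) and use ∫x^(2j)·e^(−2γx²) dx = (2j−1)!!/(4γ)^j · √(π/(2γ)), odd powers → 0; here √(π/(2γ)) = 1.1896. Differentiate with the product rule, d/dx e^(−γx²) = −2γx·e^(−γx²).
Normalization: ∫|Ψ|² dx = 4.4456.
⟨p⟩ = 0.0000 and ⟨p²⟩ = 1.2748.
(Δp)² = 1.2748 − (0.0000)² = 1.2748.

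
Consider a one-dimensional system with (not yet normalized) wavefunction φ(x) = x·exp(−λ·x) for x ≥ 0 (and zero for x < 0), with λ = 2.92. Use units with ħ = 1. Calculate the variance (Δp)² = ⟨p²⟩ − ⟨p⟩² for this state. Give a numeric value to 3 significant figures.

8.53

Compute ⟨p⟩ and ⟨p²⟩ separately; (Δp)² = ⟨p²⟩ − ⟨p⟩².
Differentiate x·exp(−λ·x) with the product rule; every integrand then reduces to terms xʲ·e^(−2λx) on [0, ∞), with ∫₀^∞ xʲ·e^(−2λx) dx = j!/(2λ)^(j+1).
Normalization: ∫|φ|² dx = 0.010041.
⟨p⟩ = 0.0000 and ⟨p²⟩ = 8.5264.
(Δp)² = 8.5264 − (0.0000)² = 8.5264.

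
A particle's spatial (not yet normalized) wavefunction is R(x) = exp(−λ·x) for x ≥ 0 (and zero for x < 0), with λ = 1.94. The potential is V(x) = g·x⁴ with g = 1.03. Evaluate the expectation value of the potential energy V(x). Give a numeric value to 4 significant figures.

0.1091

⟨V⟩ = ∫ V(x)·|R|² dx / ∫|R|² dx.
Every integrand reduces to terms xʲ·e^(−2λx) on [0, ∞); use ∫₀^∞ xʲ·e^(−2λx) dx = j!/(2λ)^(j+1).
State is unnormalized: ∫|R|² dx = 0.25773, and ∫R*·V(x)·R dx = 0.028112, so ⟨V⟩ = 0.028112 / 0.25773.
⟨V⟩ = 0.10907.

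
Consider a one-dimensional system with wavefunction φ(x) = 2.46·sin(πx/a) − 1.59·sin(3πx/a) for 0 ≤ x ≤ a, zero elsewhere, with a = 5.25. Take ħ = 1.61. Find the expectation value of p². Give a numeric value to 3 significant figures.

p² φ = −ħ² d²φ/dx²; ⟨p²⟩ = −ħ² ∫ φ*·φ'' dx / ∫|φ|² dx.
d²/dx² sin(jπx/a) = −(jπ/a)²·sin(jπx/a); on 0 ≤ x ≤ a, ∫sin²(jπx/a) dx = a/2 and ∫sin(jπx/a)·sin(lπx/a) dx = 0 for j ≠ l, so only diagonal terms survive in ∫|φ|² and ∫φ·φ″; ∫φ·φ′ dx = [φ²/2] between the walls = 0.
State is unnormalized: ∫|φ|² dx = 22.522, and ∫φ*·(−ħ² φ'') dx = 70.181, so ⟨p²⟩ = 70.181 / 22.522.
⟨p²⟩ = 3.1162.

3.12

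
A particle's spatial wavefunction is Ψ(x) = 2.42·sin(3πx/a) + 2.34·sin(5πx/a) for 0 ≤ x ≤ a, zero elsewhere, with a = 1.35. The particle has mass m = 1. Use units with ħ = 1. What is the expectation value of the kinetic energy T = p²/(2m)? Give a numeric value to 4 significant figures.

T = −(ħ²/2m) d²/dx², so ⟨T⟩ = −(ħ²/2m) ∫ Ψ*·Ψ'' dx / ∫|Ψ|² dx; with m = 1.
d²/dx² sin(jπx/a) = −(jπ/a)²·sin(jπx/a); on 0 ≤ x ≤ a, ∫sin²(jπx/a) dx = a/2 and ∫sin(jπx/a)·sin(lπx/a) dx = 0 for j ≠ l, so only diagonal terms survive in ∫|Ψ|² and ∫Ψ·Ψ″; ∫Ψ·Ψ′ dx = [Ψ²/2] between the walls = 0.
State is unnormalized: ∫|Ψ|² dx = 7.6491, and ∫Ψ*·(−ħ²/2m · Ψ'') dx = 346.53, so ⟨T⟩ = 346.53 / 7.6491.
⟨T⟩ = 45.303.

45.30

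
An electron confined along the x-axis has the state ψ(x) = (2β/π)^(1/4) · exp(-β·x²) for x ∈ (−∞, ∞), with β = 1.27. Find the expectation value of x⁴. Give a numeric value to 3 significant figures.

0.116

⟨x⁴⟩ = ∫ x⁴·|ψ|² dx (integrals over the domain).
Gaussian moments: ∫x^(2j)·e^(−2βx²) dx = (2j−1)!!/(4β)^j · √(π/(2β)), odd powers integrate to 0; here √(π/(2β)) = 1.1121.
⟨x⁴⟩ = 0.11625.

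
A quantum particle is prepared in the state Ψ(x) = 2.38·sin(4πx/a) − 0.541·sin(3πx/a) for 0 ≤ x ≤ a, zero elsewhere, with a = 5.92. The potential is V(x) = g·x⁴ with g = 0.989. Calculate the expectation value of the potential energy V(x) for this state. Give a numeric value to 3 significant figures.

314.

⟨V⟩ = ∫ V(x)·|Ψ|² dx / ∫|Ψ|² dx.
On 0 ≤ x ≤ a (j ≠ l): ∫sin²(jπx/a) dx = a/2, ∫sin(jπx/a)·sin(lπx/a) dx = 0; diagonal moments ∫x·sin²(jπx/a) dx = a²/4, ∫x²·sin²(jπx/a) dx = a³·(1/6 − 1/(4j²π²)); cross terms ∫x·sin(jπx/a)·sin(lπx/a) dx = 0 for j + l even and −4jla²/(π²(j² − l²)²) for j + l odd, ∫x²·sin(jπx/a)·sin(lπx/a) dx = (−1)^(j+l)·4jla³/(π²(j² − l²)²); higher powers the same way via product-to-sum and parts.
State is unnormalized: ∫|Ψ|² dx = 17.633, and ∫Ψ*·V(x)·Ψ dx = 5540.2, so ⟨V⟩ = 5540.2 / 17.633.
⟨V⟩ = 314.19.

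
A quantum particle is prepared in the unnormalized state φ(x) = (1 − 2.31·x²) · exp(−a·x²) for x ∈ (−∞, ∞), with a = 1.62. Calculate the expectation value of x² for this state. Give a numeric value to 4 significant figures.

0.1772

⟨x²⟩ = ∫ x²·|φ|² dx / ∫|φ|² dx (integrals over the domain).
Expand each integrand as polynomial × e^(−2ax²) and use ∫x^(2j)·e^(−2ax²) dx = (2j−1)!!/(4a)^j · √(π/(2a)), odd powers → 0; here √(π/(2a)) = 0.98470.
State is unnormalized: ∫|φ|² dx = 0.65805, and ∫φ*·x²·φ dx = 0.11660, so ⟨x²⟩ = 0.11660 / 0.65805.
⟨x²⟩ = 0.17719.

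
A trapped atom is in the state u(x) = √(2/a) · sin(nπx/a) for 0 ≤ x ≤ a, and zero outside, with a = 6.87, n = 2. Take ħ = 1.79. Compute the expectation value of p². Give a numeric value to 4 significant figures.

2.680

p² u = −ħ² d²u/dx²; ⟨p²⟩ = −ħ² ∫ u*·u'' dx.
d/dx sin(nπx/a) = (nπ/a)·cos(nπx/a) and d²/dx² sin(nπx/a) = −(nπ/a)²·sin(nπx/a); on 0 ≤ x ≤ a, ∫sin²(nπx/a) dx = a/2 and ∫sin(nπx/a)·cos(nπx/a) dx = 0.
⟨p²⟩ = 2.6801.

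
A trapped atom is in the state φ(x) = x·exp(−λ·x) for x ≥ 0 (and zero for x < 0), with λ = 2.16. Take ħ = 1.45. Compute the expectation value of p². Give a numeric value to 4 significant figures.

9.809

p² φ = −ħ² d²φ/dx²; ⟨p²⟩ = −ħ² ∫ φ*·φ'' dx / ∫|φ|² dx.
Differentiate x·exp(−λ·x) with the product rule; every integrand then reduces to terms xʲ·e^(−2λx) on [0, ∞), with ∫₀^∞ xʲ·e^(−2λx) dx = j!/(2λ)^(j+1).
State is unnormalized: ∫|φ|² dx = 0.024807, and ∫φ*·(−ħ² φ'') dx = 0.24334, so ⟨p²⟩ = 0.24334 / 0.024807.
⟨p²⟩ = 9.8094.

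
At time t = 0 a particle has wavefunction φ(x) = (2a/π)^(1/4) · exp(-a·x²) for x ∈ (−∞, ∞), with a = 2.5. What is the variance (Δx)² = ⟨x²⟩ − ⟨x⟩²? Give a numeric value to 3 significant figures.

Compute ⟨x⟩ and ⟨x²⟩ separately, then (Δx)² = ⟨x²⟩ − ⟨x⟩².
Gaussian moments: ∫x^(2j)·e^(−2ax²) dx = (2j−1)!!/(4a)^j · √(π/(2a)), odd powers integrate to 0; here √(π/(2a)) = 0.79267.
⟨x⟩ = 0.0000 and ⟨x²⟩ = 0.10000.
(Δx)² = 0.10000 − (0.0000)² = 0.10000.

0.100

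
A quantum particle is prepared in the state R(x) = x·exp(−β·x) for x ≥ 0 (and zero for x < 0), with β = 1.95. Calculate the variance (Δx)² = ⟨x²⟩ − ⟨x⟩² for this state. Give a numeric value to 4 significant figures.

0.1972

Compute ⟨x⟩ and ⟨x²⟩ separately, then (Δx)² = ⟨x²⟩ − ⟨x⟩².
Every integrand reduces to terms xʲ·e^(−2βx) on [0, ∞); use ∫₀^∞ xʲ·e^(−2βx) dx = j!/(2β)^(j+1).
Normalization: ∫|R|² dx = 0.033716.
⟨x⟩ = 0.76923 and ⟨x²⟩ = 0.78895.
(Δx)² = 0.78895 − (0.76923)² = 0.19724.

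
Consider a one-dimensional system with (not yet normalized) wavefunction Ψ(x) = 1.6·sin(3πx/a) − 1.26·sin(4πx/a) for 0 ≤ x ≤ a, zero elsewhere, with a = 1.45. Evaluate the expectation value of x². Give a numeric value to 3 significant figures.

⟨x²⟩ = ∫ x²·|Ψ|² dx / ∫|Ψ|² dx (integrals over the domain).
On 0 ≤ x ≤ a (j ≠ l): ∫sin²(jπx/a) dx = a/2, ∫sin(jπx/a)·sin(lπx/a) dx = 0; diagonal moments ∫x·sin²(jπx/a) dx = a²/4, ∫x²·sin²(jπx/a) dx = a³·(1/6 − 1/(4j²π²)); cross terms ∫x·sin(jπx/a)·sin(lπx/a) dx = 0 for j + l even and −4jla²/(π²(j² − l²)²) for j + l odd, ∫x²·sin(jπx/a)·sin(lπx/a) dx = (−1)^(j+l)·4jla³/(π²(j² − l²)²); higher powers the same way via product-to-sum and parts.
State is unnormalized: ∫|Ψ|² dx = 3.0070, and ∫Ψ*·x²·Ψ dx = 3.2978, so ⟨x²⟩ = 3.2978 / 3.0070.
⟨x²⟩ = 1.0967.

1.10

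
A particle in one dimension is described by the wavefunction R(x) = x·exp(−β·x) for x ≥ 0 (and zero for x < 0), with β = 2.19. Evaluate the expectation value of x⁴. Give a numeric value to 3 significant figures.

0.978

⟨x⁴⟩ = ∫ x⁴·|R|² dx / ∫|R|² dx (integrals over the domain).
Every integrand reduces to terms xʲ·e^(−2βx) on [0, ∞); use ∫₀^∞ xʲ·e^(−2βx) dx = j!/(2β)^(j+1).
State is unnormalized: ∫|R|² dx = 0.023802, and ∫R*·x⁴·R dx = 0.023282, so ⟨x⁴⟩ = 0.023282 / 0.023802.
⟨x⁴⟩ = 0.97815.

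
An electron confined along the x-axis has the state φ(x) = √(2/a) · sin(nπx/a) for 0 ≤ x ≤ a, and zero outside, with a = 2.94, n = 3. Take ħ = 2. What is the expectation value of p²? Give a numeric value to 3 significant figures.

p² φ = −ħ² d²φ/dx²; ⟨p²⟩ = −ħ² ∫ φ*·φ'' dx.
d/dx sin(nπx/a) = (nπ/a)·cos(nπx/a) and d²/dx² sin(nπx/a) = −(nπ/a)²·sin(nπx/a); on 0 ≤ x ≤ a, ∫sin²(nπx/a) dx = a/2 and ∫sin(nπx/a)·cos(nπx/a) dx = 0.
⟨p²⟩ = 41.106.

41.1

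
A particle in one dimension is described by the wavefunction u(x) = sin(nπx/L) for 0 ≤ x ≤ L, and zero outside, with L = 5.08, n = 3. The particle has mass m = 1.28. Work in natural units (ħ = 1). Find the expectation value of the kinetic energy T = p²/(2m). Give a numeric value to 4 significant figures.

1.345

T = −(ħ²/2m) d²/dx², so ⟨T⟩ = −(ħ²/2m) ∫ u*·u'' dx / ∫|u|² dx; with m = 1.28.
d/dx sin(nπx/L) = (nπ/L)·cos(nπx/L) and d²/dx² sin(nπx/L) = −(nπ/L)²·sin(nπx/L); on 0 ≤ x ≤ L, ∫sin²(nπx/L) dx = L/2 and ∫sin(nπx/L)·cos(nπx/L) dx = 0.
State is unnormalized: ∫|u|² dx = 2.5400, and ∫u*·(−ħ²/2m · u'') dx = 3.4151, so ⟨T⟩ = 3.4151 / 2.5400.
⟨T⟩ = 1.3445.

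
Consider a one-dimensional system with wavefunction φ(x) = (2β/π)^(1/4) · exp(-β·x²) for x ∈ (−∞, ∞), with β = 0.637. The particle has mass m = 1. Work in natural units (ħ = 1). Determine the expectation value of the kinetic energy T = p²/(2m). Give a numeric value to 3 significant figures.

T = −(ħ²/2m) d²/dx², so ⟨T⟩ = −(ħ²/2m) ∫ φ*·φ'' dx; with m = 1.
Gaussian moments: ∫x^(2j)·e^(−2βx²) dx = (2j−1)!!/(4β)^j · √(π/(2β)), odd powers integrate to 0; here √(π/(2β)) = 1.5703. Derivatives: d/dx e^(−βx²) = −2βx·e^(−βx²), d²/dx² e^(−βx²) = (4β²x² − 2β)·e^(−βx²).
⟨T⟩ = 0.31850.

0.319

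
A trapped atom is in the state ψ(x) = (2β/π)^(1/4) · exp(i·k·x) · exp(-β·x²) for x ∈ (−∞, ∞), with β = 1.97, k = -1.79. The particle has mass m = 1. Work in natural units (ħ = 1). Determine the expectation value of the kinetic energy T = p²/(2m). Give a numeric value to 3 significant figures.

2.59

T = −(ħ²/2m) d²/dx², so ⟨T⟩ = −(ħ²/2m) ∫ ψ*·ψ'' dx; with m = 1.
Gaussian moments: ∫x^(2j)·e^(−2βx²) dx = (2j−1)!!/(4β)^j · √(π/(2β)), odd powers integrate to 0; here √(π/(2β)) = 0.89295. Derivatives: ψ′ = (ik − 2βx)·ψ, ψ″ = ((ik − 2βx)² − 2β)·ψ; the odd-in-x pieces drop out.
⟨T⟩ = 2.5871.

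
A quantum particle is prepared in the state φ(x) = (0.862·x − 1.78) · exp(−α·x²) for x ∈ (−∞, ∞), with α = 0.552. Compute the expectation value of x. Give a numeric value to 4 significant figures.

-0.3965

⟨x⟩ = ∫ x·|φ|² dx / ∫|φ|² dx (integrals over the domain).
Expand each integrand as polynomial × e^(−2αx²) and use ∫x^(2j)·e^(−2αx²) dx = (2j−1)!!/(4α)^j · √(π/(2α)), odd powers → 0; here √(π/(2α)) = 1.6869.
State is unnormalized: ∫|φ|² dx = 5.9125, and ∫φ*·x·φ dx = -2.3445, so ⟨x⟩ = -2.3445 / 5.9125.
⟨x⟩ = -0.39653.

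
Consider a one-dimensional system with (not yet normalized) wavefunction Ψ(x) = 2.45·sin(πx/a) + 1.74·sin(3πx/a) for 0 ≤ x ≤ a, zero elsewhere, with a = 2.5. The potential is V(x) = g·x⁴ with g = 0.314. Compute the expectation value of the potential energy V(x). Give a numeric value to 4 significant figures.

2.420

⟨V⟩ = ∫ V(x)·|Ψ|² dx / ∫|Ψ|² dx.
On 0 ≤ x ≤ a (j ≠ l): ∫sin²(jπx/a) dx = a/2, ∫sin(jπx/a)·sin(lπx/a) dx = 0; diagonal moments ∫x·sin²(jπx/a) dx = a²/4, ∫x²·sin²(jπx/a) dx = a³·(1/6 − 1/(4j²π²)); cross terms ∫x·sin(jπx/a)·sin(lπx/a) dx = 0 for j + l even and −4jla²/(π²(j² − l²)²) for j + l odd, ∫x²·sin(jπx/a)·sin(lπx/a) dx = (−1)^(j+l)·4jla³/(π²(j² − l²)²); higher powers the same way via product-to-sum and parts.
State is unnormalized: ∫|Ψ|² dx = 11.288, and ∫Ψ*·V(x)·Ψ dx = 27.315, so ⟨V⟩ = 27.315 / 11.288.
⟨V⟩ = 2.4199.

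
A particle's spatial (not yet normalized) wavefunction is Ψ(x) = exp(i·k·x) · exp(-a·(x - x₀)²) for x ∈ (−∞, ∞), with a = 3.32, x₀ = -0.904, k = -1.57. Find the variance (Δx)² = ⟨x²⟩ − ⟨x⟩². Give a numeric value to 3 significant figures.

0.0753

Compute ⟨x⟩ and ⟨x²⟩ separately, then (Δx)² = ⟨x²⟩ − ⟨x⟩².
Gaussian moments (u = x − x₀): ∫u^(2j)·e^(−2au²) du = (2j−1)!!/(4a)^j · √(π/(2a)), odd powers integrate to 0; here √(π/(2a)) = 0.68785.
Normalization: ∫|Ψ|² dx = 0.68785.
⟨x⟩ = -0.90400 and ⟨x²⟩ = 0.89252.
(Δx)² = 0.89252 − (-0.90400)² = 0.075301.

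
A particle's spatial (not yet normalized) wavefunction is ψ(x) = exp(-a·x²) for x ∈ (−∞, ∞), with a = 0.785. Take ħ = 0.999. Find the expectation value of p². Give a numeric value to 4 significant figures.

p² ψ = −ħ² d²ψ/dx²; ⟨p²⟩ = −ħ² ∫ ψ*·ψ'' dx / ∫|ψ|² dx.
Gaussian moments: ∫x^(2j)·e^(−2ax²) dx = (2j−1)!!/(4a)^j · √(π/(2a)), odd powers integrate to 0; here √(π/(2a)) = 1.4146. Derivatives: d/dx e^(−ax²) = −2ax·e^(−ax²), d²/dx² e^(−ax²) = (4a²x² − 2a)·e^(−ax²).
State is unnormalized: ∫|ψ|² dx = 1.4146, and ∫ψ*·(−ħ² ψ'') dx = 1.1082, so ⟨p²⟩ = 1.1082 / 1.4146.
⟨p²⟩ = 0.78343.

0.7834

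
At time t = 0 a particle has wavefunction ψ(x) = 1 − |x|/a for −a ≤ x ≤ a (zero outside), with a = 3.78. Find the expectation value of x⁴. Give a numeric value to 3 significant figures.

⟨x⁴⟩ = ∫ x⁴·|ψ|² dx / ∫|ψ|² dx (integrals over the domain).
ψ is even, so ∫ over [−a, a] = 2∫₀ᵃ with ψ = 1 − x/a there: ∫₀ᵃ (1 − x/a)² dx = a/3, ∫₀ᵃ x²(1 − x/a)² dx = a³/30, ∫₀ᵃ x⁴(1 − x/a)² dx = a⁵/105.
State is unnormalized: ∫|ψ|² dx = 2.5200, and ∫ψ*·x⁴·ψ dx = 14.699, so ⟨x⁴⟩ = 14.699 / 2.5200.
⟨x⁴⟩ = 5.8331.

5.83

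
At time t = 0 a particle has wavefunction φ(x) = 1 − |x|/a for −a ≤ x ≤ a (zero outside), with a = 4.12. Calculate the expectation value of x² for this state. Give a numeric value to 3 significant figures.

1.70

⟨x²⟩ = ∫ x²·|φ|² dx / ∫|φ|² dx (integrals over the domain).
φ is even, so ∫ over [−a, a] = 2∫₀ᵃ with φ = 1 − x/a there: ∫₀ᵃ (1 − x/a)² dx = a/3, ∫₀ᵃ x²(1 − x/a)² dx = a³/30, ∫₀ᵃ x⁴(1 − x/a)² dx = a⁵/105.
State is unnormalized: ∫|φ|² dx = 2.7467, and ∫φ*·x²·φ dx = 4.6623, so ⟨x²⟩ = 4.6623 / 2.7467.
⟨x²⟩ = 1.6974.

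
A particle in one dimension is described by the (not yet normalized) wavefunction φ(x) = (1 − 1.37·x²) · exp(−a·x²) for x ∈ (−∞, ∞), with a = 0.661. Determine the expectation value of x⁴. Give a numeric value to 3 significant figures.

2.91

⟨x⁴⟩ = ∫ x⁴·|φ|² dx / ∫|φ|² dx (integrals over the domain).
Expand each integrand as polynomial × e^(−2ax²) and use ∫x^(2j)·e^(−2ax²) dx = (2j−1)!!/(4a)^j · √(π/(2a)), odd powers → 0; here √(π/(2a)) = 1.5416.
State is unnormalized: ∫|φ|² dx = 1.1857, and ∫φ*·x⁴·φ dx = 3.4502, so ⟨x⁴⟩ = 3.4502 / 1.1857.
⟨x⁴⟩ = 2.9099.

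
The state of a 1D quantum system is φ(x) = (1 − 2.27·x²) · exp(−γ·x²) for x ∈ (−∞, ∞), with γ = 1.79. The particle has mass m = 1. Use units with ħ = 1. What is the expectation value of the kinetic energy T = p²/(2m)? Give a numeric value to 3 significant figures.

T = −(ħ²/2m) d²/dx², so ⟨T⟩ = −(ħ²/2m) ∫ φ*·φ'' dx / ∫|φ|² dx; with m = 1.
Expand each integrand as polynomial × e^(−2γx²) and use ∫x^(2j)·e^(−2γx²) dx = (2j−1)!!/(4γ)^j · √(π/(2γ)), odd powers → 0; here √(π/(2γ)) = 0.93677. Differentiate with the product rule, d/dx e^(−γx²) = −2γx·e^(−γx²).
State is unnormalized: ∫|φ|² dx = 0.62526, and ∫φ*·(−ħ²/2m · φ'') dx = 1.9599, so ⟨T⟩ = 1.9599 / 0.62526.
⟨T⟩ = 3.1346.

3.13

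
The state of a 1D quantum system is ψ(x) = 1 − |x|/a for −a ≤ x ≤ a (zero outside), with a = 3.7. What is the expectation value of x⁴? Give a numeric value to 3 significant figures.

⟨x⁴⟩ = ∫ x⁴·|ψ|² dx / ∫|ψ|² dx (integrals over the domain).
ψ is even, so ∫ over [−a, a] = 2∫₀ᵃ with ψ = 1 − x/a there: ∫₀ᵃ (1 − x/a)² dx = a/3, ∫₀ᵃ x²(1 − x/a)² dx = a³/30, ∫₀ᵃ x⁴(1 − x/a)² dx = a⁵/105.
State is unnormalized: ∫|ψ|² dx = 2.4667, and ∫ψ*·x⁴·ψ dx = 13.208, so ⟨x⁴⟩ = 13.208 / 2.4667.
⟨x⁴⟩ = 5.3547.

5.35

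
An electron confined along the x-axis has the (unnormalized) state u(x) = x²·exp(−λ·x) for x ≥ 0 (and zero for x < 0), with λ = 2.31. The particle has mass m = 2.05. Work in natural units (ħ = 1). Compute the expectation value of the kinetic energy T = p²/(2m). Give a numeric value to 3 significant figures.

T = −(ħ²/2m) d²/dx², so ⟨T⟩ = −(ħ²/2m) ∫ u*·u'' dx / ∫|u|² dx; with m = 2.05.
Differentiate x²·exp(−λ·x) with the product rule; every integrand then reduces to terms xʲ·e^(−2λx) on [0, ∞), with ∫₀^∞ xʲ·e^(−2λx) dx = j!/(2λ)^(j+1).
State is unnormalized: ∫|u|² dx = 0.011403, and ∫u*·(−ħ²/2m · u'') dx = 0.0049468, so ⟨T⟩ = 0.0049468 / 0.011403.
⟨T⟩ = 0.43383.

0.434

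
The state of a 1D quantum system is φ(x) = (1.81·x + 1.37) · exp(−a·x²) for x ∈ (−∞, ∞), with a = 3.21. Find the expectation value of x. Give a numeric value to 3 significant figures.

0.181

⟨x⟩ = ∫ x·|φ|² dx / ∫|φ|² dx (integrals over the domain).
Expand each integrand as polynomial × e^(−2ax²) and use ∫x^(2j)·e^(−2ax²) dx = (2j−1)!!/(4a)^j · √(π/(2a)), odd powers → 0; here √(π/(2a)) = 0.69953.
State is unnormalized: ∫|φ|² dx = 1.4914, and ∫φ*·x·φ dx = 0.27019, so ⟨x⟩ = 0.27019 / 1.4914.
⟨x⟩ = 0.18116.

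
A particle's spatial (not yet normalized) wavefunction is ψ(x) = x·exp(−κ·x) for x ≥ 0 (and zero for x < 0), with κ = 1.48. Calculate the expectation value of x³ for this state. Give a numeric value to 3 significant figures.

⟨x³⟩ = ∫ x³·|ψ|² dx / ∫|ψ|² dx (integrals over the domain).
Every integrand reduces to terms xʲ·e^(−2κx) on [0, ∞); use ∫₀^∞ xʲ·e^(−2κx) dx = j!/(2κ)^(j+1).
State is unnormalized: ∫|ψ|² dx = 0.077118, and ∫ψ*·x³·ψ dx = 0.17841, so ⟨x³⟩ = 0.17841 / 0.077118.
⟨x³⟩ = 2.3135.

2.31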